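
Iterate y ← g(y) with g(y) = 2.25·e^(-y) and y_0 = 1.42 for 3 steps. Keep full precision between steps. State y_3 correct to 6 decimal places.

y_1 = g(1.420000) = 0.543857
y_2 = g(0.543857) = 1.306137
y_3 = g(1.306137) = 0.609445

0.609445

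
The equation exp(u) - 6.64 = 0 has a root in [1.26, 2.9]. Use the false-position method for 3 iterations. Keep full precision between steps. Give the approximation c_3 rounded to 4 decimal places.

False-position update: c = (a·f(b) − b·f(a))/(f(b) − f(a)); replace the endpoint whose sign matches f(c).
f(1.260000) = -3.114579, f(2.900000) = 11.534145
step 1: c = 1.608693, f(c) = -1.643723 < 0 → new bracket [1.608693, 2.900000]
step 2: c = 1.769762, f(c) = -0.770541 < 0 → new bracket [1.769762, 2.900000]
step 3: c = 1.840540, f(c) = -0.340061 < 0 → new bracket [1.840540, 2.900000]

1.8405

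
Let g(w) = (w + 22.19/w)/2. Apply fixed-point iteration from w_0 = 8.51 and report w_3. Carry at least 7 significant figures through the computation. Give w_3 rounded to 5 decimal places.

4.71106

w_1 = g(8.510000) = 5.558760
w_2 = g(5.558760) = 4.775329
w_3 = g(4.775329) = 4.711065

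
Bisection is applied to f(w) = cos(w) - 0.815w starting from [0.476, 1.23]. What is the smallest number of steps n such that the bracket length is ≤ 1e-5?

Initial width b − a = 1.23 − 0.476 = 0.754000.
After n steps the width is (b−a)/2^n; need (b−a)/2^n ≤ 1e-5.
So n ≥ log₂(0.754000/1e-5) = log₂(75400.0000) ≈ 16.2023.
Hence n = 17.

17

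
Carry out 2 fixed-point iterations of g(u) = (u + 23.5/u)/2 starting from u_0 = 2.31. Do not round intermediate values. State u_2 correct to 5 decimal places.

5.00333

u_1 = g(2.310000) = 6.241580
u_2 = g(6.241580) = 5.003326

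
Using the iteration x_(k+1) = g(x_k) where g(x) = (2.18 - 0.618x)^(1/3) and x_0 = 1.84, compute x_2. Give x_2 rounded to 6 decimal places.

1.158113

x_1 = g(1.840000) = 1.014094
x_2 = g(1.014094) = 1.158113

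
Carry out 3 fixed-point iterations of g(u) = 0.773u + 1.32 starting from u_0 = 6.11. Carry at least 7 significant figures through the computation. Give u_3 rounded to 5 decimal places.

5.95125

u_1 = g(6.110000) = 6.043030
u_2 = g(6.043030) = 5.991262
u_3 = g(5.991262) = 5.951246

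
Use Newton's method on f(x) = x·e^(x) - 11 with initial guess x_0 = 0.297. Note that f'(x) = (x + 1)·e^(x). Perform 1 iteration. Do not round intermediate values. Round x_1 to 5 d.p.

x_0 = 0.297000: f = -10.600293, f' = 1.745522 → x_1 = 0.297000 - (-10.600293)/(1.745522) = 6.369848

6.36985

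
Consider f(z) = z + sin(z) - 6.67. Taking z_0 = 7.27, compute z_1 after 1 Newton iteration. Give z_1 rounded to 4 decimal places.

Newton update: z ← z − f(z)/f'(z).
f'(z) = 1 + cos(z)
z_0 = 7.270000: f = 1.434274, f' = 1.551350 → z_1 = 7.270000 - (1.434274)/(1.551350) = 6.345467

6.3455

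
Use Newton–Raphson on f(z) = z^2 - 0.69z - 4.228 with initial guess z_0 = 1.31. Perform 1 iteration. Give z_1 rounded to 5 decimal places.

3.07984

Newton update: z ← z − f(z)/f'(z).
f'(z) = 2z - 0.69
z_0 = 1.310000: f = -3.415800, f' = 1.930000 → z_1 = 1.310000 - (-3.415800)/(1.930000) = 3.079845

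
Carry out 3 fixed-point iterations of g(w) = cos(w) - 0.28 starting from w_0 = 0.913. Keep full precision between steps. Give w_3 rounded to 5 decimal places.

w_1 = g(0.913000) = 0.331374
w_2 = g(0.331374) = 0.665596
w_3 = g(0.665596) = 0.506549

0.50655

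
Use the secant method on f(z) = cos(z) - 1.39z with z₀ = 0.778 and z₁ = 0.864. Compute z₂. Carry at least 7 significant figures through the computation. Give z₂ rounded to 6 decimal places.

f(z_0) = -0.369101, f(z_1) = -0.551559
z_2 = 0.864000 - (-0.551559)·(0.864000 - 0.778000)/(-0.551559 - (-0.369101)) = 0.604027; f(z_2) = -0.016543

0.604027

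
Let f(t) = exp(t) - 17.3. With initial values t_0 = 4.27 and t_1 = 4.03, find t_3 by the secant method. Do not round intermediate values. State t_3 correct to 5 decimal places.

3.10381

f(t_0) = 54.221636, f(t_1) = 38.960911
t_2 = 4.030000 - (38.960911)·(4.030000 - 4.270000)/(38.960911 - (54.221636)) = 3.417276; f(t_2) = 13.186244
t_3 = 3.417276 - (13.186244)·(3.417276 - 4.030000)/(13.186244 - (38.960911)) = 3.103808; f(t_3) = 4.982632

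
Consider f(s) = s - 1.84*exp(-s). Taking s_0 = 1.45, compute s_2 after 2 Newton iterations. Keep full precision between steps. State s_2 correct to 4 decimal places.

0.8134

Newton update: s ← s − f(s)/f'(s).
f'(s) = 1 + 1.84*exp(-s)
s_0 = 1.450000: f = 1.018391, f' = 1.431609 → s_1 = 1.450000 - (1.018391)/(1.431609) = 0.738639
s_1 = 0.738639: f = -0.140446, f' = 1.879085 → s_2 = 0.738639 - (-0.140446)/(1.879085) = 0.813381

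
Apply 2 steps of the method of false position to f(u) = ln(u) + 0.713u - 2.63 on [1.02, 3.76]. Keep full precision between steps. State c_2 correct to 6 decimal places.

2.463120

f(1.020000) = -1.882937, f(3.760000) = 1.375299
step 1: c = 2.603448, f(c) = 0.183095 > 0 → new bracket [1.020000, 2.603448]
step 2: c = 2.463120, f(c) = 0.027634 > 0 → new bracket [1.020000, 2.463120]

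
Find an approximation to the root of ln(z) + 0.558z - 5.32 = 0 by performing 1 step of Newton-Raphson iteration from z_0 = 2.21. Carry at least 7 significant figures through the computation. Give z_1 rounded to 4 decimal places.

Newton update: z ← z − f(z)/f'(z).
f'(z) = 1/z + 0.558
z_0 = 2.210000: f = -3.293827, f' = 1.010489 → z_1 = 2.210000 - (-3.293827)/(1.010489) = 5.469638

5.4696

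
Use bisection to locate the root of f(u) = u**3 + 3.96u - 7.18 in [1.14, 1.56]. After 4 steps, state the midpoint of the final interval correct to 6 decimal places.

f(1.140000) = -1.184056, f(1.560000) = 2.794016 (opposite signs)
step 1: m = 1.350000, f(m) = 0.626375 > 0 → root in [1.140000, 1.350000]
step 2: m = 1.245000, f(m) = -0.320019 < 0 → root in [1.245000, 1.350000]
step 3: m = 1.297500, f(m) = 0.142449 > 0 → root in [1.245000, 1.297500]
step 4: m = 1.271250, f(m) = -0.091413 < 0 → root in [1.271250, 1.297500]
Midpoint of [1.271250, 1.297500] = 1.284375

1.284375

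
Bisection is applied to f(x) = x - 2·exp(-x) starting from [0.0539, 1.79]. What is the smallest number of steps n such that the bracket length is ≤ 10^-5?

Initial width b − a = 1.79 − 0.0539 = 1.736100.
After n steps the width is (b−a)/2^n; need (b−a)/2^n ≤ 10^-5.
So n ≥ log₂(1.736100/10^-5) = log₂(173610.0000) ≈ 17.4055.
Hence n = 18.

18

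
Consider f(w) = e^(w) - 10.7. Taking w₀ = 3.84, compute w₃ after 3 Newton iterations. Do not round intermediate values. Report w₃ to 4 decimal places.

2.3883

Newton update: w ← w − f(w)/f'(w).
f'(w) = e^(w)
w_0 = 3.840000: f = 35.825474, f' = 46.525474 → w_1 = 3.840000 - (35.825474)/(46.525474) = 3.069982
w_1 = 3.069982: f = 10.841505, f' = 21.541505 → w_2 = 3.069982 - (10.841505)/(21.541505) = 2.566697
w_2 = 2.566697: f = 2.322740, f' = 13.022740 → w_3 = 2.566697 - (2.322740)/(13.022740) = 2.388337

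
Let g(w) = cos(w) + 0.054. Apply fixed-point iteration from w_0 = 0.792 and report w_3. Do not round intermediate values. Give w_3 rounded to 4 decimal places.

0.7640

w_1 = g(0.792000) = 0.756423
w_2 = g(0.756423) = 0.781296
w_3 = g(0.781296) = 0.764002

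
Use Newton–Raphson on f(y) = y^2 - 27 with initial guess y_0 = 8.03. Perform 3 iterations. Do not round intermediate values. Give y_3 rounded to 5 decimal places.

Newton update: y ← y − f(y)/f'(y).
f'(y) = 2y
y_0 = 8.030000: f = 37.480900, f' = 16.060000 → y_1 = 8.030000 - (37.480900)/(16.060000) = 5.696196
y_1 = 5.696196: f = 5.446643, f' = 11.392391 → y_2 = 5.696196 - (5.446643)/(11.392391) = 5.218101
y_2 = 5.218101: f = 0.228575, f' = 10.436201 → y_3 = 5.218101 - (0.228575)/(10.436201) = 5.196199

5.19620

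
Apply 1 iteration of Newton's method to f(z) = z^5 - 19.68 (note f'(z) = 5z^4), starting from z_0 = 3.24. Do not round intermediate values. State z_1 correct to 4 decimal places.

2.6277

z_0 = 3.240000: f = 337.366723, f' = 550.998029 → z_1 = 3.240000 - (337.366723)/(550.998029) = 2.627717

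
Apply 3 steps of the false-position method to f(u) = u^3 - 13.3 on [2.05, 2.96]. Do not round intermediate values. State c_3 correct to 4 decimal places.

2.3659

f(2.050000) = -4.684875, f(2.960000) = 12.634336
step 1: c = 2.296156, f(c) = -1.193895 < 0 → new bracket [2.296156, 2.960000]
step 2: c = 2.353471, f(c) = -0.264533 < 0 → new bracket [2.353471, 2.960000]
step 3: c = 2.365910, f(c) = -0.056749 < 0 → new bracket [2.365910, 2.960000]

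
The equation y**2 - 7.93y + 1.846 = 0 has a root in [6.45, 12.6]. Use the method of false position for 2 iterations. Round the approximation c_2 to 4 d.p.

7.4624

f(6.450000) = -7.700000, f(12.600000) = 60.688000
step 1: c = 7.142446, f(c) = -3.779062 < 0 → new bracket [7.142446, 12.600000]
step 2: c = 7.462368, f(c) = -1.643642 < 0 → new bracket [7.462368, 12.600000]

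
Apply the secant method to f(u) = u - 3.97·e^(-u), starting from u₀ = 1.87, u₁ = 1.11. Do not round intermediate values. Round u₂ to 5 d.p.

f(u_0) = 1.258129, f(u_1) = -0.198349
u_2 = 1.110000 - (-0.198349)·(1.110000 - 1.870000)/(-0.198349 - (1.258129)) = 1.213500; f(u_2) = 0.033793

1.21350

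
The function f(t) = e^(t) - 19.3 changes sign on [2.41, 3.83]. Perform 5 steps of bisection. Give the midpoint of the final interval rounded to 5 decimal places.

2.96469

f(2.410000) = -8.166039, f(3.830000) = 26.762538 (opposite signs)
step 1: m = 3.120000, f(m) = 3.346380 > 0 → root in [2.410000, 3.120000]
step 2: m = 2.765000, f(m) = -3.420960 < 0 → root in [2.765000, 3.120000]
step 3: m = 2.942500, f(m) = -0.336805 < 0 → root in [2.942500, 3.120000]
step 4: m = 3.031250, f(m) = 1.423120 > 0 → root in [2.942500, 3.031250]
step 5: m = 2.986875, f(m) = 0.523637 > 0 → root in [2.942500, 2.986875]
Midpoint of [2.942500, 2.986875] = 2.964688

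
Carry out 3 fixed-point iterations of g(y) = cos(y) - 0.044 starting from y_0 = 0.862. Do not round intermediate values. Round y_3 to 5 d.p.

0.66873

y_1 = g(0.862000) = 0.606920
y_2 = g(0.606920) = 0.777408
y_3 = g(0.777408) = 0.668734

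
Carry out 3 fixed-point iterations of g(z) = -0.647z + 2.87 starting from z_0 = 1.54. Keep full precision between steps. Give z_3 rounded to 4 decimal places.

1.7974

z_1 = g(1.540000) = 1.873620
z_2 = g(1.873620) = 1.657768
z_3 = g(1.657768) = 1.797424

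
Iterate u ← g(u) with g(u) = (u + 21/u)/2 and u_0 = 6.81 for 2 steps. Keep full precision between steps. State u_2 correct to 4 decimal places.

4.5960

u_1 = g(6.810000) = 4.946850
u_2 = g(4.946850) = 4.595988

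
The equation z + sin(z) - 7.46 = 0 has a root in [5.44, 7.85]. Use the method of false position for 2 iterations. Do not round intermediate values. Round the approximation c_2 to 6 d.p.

6.899709

f(5.440000) = -2.766765, f(7.850000) = 1.389992
step 1: c = 7.044112, f(c) = 0.273705 > 0 → new bracket [5.440000, 7.044112]
step 2: c = 6.899709, f(c) = 0.017911 > 0 → new bracket [5.440000, 6.899709]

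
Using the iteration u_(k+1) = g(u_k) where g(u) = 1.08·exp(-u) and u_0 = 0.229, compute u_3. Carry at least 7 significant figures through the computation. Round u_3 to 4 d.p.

u_1 = g(0.229000) = 0.858955
u_2 = g(0.858955) = 0.457493
u_3 = g(0.457493) = 0.683498

0.6835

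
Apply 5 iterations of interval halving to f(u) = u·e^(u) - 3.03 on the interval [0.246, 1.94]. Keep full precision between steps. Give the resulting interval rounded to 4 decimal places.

f(0.246000) = -2.715391, f(1.940000) = 10.469977 (opposite signs)
step 1: m = 1.093000, f(m) = 0.230649 > 0 → root in [0.246000, 1.093000]
step 2: m = 0.669500, f(m) = -1.722292 < 0 → root in [0.669500, 1.093000]
step 3: m = 0.881250, f(m) = -0.902737 < 0 → root in [0.881250, 1.093000]
step 4: m = 0.987125, f(m) = -0.381042 < 0 → root in [0.987125, 1.093000]
step 5: m = 1.040062, f(m) = -0.087254 < 0 → root in [1.040062, 1.093000]

[1.0401, 1.0930]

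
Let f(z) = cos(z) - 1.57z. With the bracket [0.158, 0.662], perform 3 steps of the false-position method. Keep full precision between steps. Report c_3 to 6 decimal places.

0.544744

False-position update: c = (a·f(b) − b·f(a))/(f(b) − f(a)); replace the endpoint whose sign matches f(c).
f(0.158000) = 0.739484, f(0.662000) = -0.250576
step 1: c = 0.534442, f(c) = 0.021479 > 0 → new bracket [0.534442, 0.662000]
step 2: c = 0.544513, f(c) = 0.000495 > 0 → new bracket [0.544513, 0.662000]
step 3: c = 0.544744, f(c) = 0.000011 > 0 → new bracket [0.544744, 0.662000]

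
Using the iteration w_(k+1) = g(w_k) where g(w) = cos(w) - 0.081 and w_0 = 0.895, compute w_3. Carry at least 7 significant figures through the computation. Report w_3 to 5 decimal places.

0.63386

w_1 = g(0.895000) = 0.544519
w_2 = g(0.544519) = 0.774377
w_3 = g(0.774377) = 0.633857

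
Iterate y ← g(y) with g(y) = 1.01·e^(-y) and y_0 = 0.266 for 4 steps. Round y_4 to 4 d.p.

y_1 = g(0.266000) = 0.774104
y_2 = g(0.774104) = 0.465728
y_3 = g(0.465728) = 0.633955
y_4 = g(0.633955) = 0.535795

0.5358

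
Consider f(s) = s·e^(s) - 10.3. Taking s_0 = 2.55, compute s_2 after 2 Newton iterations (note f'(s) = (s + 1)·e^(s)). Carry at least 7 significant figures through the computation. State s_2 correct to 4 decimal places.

1.8152

Newton update: s ← s − f(s)/f'(s).
s_0 = 2.550000: f = 22.358115, f' = 45.465218 → s_1 = 2.550000 - (22.358115)/(45.465218) = 2.058237
s_1 = 2.058237: f = 5.820419, f' = 23.952568 → s_2 = 2.058237 - (5.820419)/(23.952568) = 1.815239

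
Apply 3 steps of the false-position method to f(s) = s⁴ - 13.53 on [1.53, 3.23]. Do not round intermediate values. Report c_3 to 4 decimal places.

False-position update: c = (a·f(b) − b·f(a))/(f(b) − f(a)); replace the endpoint whose sign matches f(c).
f(1.530000) = -8.050187, f(3.230000) = 95.315402
step 1: c = 1.662397, f(c) = -5.892711 < 0 → new bracket [1.662397, 3.230000]
step 2: c = 1.753669, f(c) = -4.072195 < 0 → new bracket [1.753669, 3.230000]
step 3: c = 1.814158, f(c) = -2.698196 < 0 → new bracket [1.814158, 3.230000]

1.8142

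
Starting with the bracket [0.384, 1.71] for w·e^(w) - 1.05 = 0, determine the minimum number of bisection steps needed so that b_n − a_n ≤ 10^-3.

11

Initial width b − a = 1.71 − 0.384 = 1.326000.
After n steps the width is (b−a)/2^n; need (b−a)/2^n ≤ 10^-3.
So n ≥ log₂(1.326000/10^-3) = log₂(1326.0000) ≈ 10.3729.
Hence n = 11.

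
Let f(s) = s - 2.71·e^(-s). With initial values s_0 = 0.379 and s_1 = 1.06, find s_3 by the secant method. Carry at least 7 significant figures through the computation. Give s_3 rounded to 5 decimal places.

f(s_0) = -1.476119, f(s_1) = 0.121105
s_2 = 1.060000 - (0.121105)·(1.060000 - 0.379000)/(0.121105 - (-1.476119)) = 1.008365; f(s_2) = 0.019717
s_3 = 1.008365 - (0.019717)·(1.008365 - 1.060000)/(0.019717 - (0.121105)) = 0.998324; f(s_3) = -0.000302

0.99832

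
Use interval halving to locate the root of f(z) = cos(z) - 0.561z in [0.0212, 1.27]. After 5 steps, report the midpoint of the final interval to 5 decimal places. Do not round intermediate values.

f(0.021200) = 0.987882, f(1.270000) = -0.416189 (opposite signs)
step 1: m = 0.645600, f(m) = 0.436557 > 0 → root in [0.645600, 1.270000]
step 2: m = 0.957800, f(m) = 0.037995 > 0 → root in [0.957800, 1.270000]
step 3: m = 1.113900, f(m) = -0.183733 < 0 → root in [0.957800, 1.113900]
step 4: m = 1.035850, f(m) = -0.071317 < 0 → root in [0.957800, 1.035850]
step 5: m = 0.996825, f(m) = -0.016248 < 0 → root in [0.957800, 0.996825]
Midpoint of [0.957800, 0.996825] = 0.977313

0.97731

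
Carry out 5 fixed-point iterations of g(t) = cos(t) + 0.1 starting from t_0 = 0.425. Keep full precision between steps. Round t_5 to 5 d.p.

t_1 = g(0.425000) = 1.011039
t_2 = g(1.011039) = 0.630981
t_3 = g(0.630981) = 0.907449
t_4 = g(0.907449) = 0.715758
t_5 = g(0.715758) = 0.854596

0.85460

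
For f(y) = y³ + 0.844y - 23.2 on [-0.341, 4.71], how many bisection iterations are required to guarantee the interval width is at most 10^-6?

23

Initial width b − a = 4.71 − -0.341 = 5.051000.
After n steps the width is (b−a)/2^n; need (b−a)/2^n ≤ 10^-6.
So n ≥ log₂(5.051000/10^-6) = log₂(5051000.0000) ≈ 22.2681.
Hence n = 23.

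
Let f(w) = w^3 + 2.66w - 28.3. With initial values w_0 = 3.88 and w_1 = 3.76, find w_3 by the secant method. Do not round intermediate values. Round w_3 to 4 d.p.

2.8222

f(w_0) = 40.431872, f(w_1) = 34.858976
w_2 = 3.760000 - (34.858976)·(3.760000 - 3.880000)/(34.858976 - (40.431872)) = 3.009389; f(w_2) = 6.959272
w_3 = 3.009389 - (6.959272)·(3.009389 - 3.760000)/(6.959272 - (34.858976)) = 2.822157; f(w_3) = 1.684216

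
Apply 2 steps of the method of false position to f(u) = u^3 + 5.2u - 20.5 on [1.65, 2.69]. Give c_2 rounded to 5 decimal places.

False-position update: c = (a·f(b) − b·f(a))/(f(b) − f(a)); replace the endpoint whose sign matches f(c).
f(1.650000) = -7.427875, f(2.690000) = 12.953109
step 1: c = 2.029029, f(c) = -1.595615 < 0 → new bracket [2.029029, 2.690000]
step 2: c = 2.101521, f(c) = -0.290962 < 0 → new bracket [2.101521, 2.690000]

2.10152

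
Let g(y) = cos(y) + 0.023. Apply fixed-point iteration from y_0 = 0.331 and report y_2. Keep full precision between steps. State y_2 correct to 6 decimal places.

0.589357

y_1 = g(0.331000) = 0.968718
y_2 = g(0.968718) = 0.589357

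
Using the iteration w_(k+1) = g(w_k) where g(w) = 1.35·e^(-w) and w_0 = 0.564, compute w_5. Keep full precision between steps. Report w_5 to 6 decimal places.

0.700535

w_1 = g(0.564000) = 0.768054
w_2 = g(0.768054) = 0.626285
w_3 = g(0.626285) = 0.721675
w_4 = g(0.721675) = 0.656016
w_5 = g(0.656016) = 0.700535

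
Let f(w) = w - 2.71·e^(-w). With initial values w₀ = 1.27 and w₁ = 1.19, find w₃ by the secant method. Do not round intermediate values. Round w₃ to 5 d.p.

0.99906

f(w_0) = 0.508946, f(w_1) = 0.365560
w_2 = 1.190000 - (0.365560)·(1.190000 - 1.270000)/(0.365560 - (0.508946)) = 0.986041; f(w_2) = -0.024926
w_3 = 0.986041 - (-0.024926)·(0.986041 - 1.190000)/(-0.024926 - (0.365560)) = 0.999061; f(w_3) = 0.001170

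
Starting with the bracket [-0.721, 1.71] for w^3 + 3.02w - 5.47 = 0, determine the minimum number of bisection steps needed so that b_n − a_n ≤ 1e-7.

Initial width b − a = 1.71 − -0.721 = 2.431000.
After n steps the width is (b−a)/2^n; need (b−a)/2^n ≤ 1e-7.
So n ≥ log₂(2.431000/1e-7) = log₂(24310000.0000) ≈ 24.5350.
Hence n = 25.

25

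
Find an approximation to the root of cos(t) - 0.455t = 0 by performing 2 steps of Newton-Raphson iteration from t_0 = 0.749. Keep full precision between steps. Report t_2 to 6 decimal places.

1.065091

f'(t) = -sin(t) - 0.455
t_0 = 0.749000: f = 0.391575, f' = -1.135907 → t_1 = 0.749000 - (0.391575)/(-1.135907) = 1.093725
t_1 = 1.093725: f = -0.038465, f' = -1.343343 → t_2 = 1.093725 - (-0.038465)/(-1.343343) = 1.065091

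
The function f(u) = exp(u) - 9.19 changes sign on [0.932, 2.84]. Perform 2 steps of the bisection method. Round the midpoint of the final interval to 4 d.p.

f(0.932000) = -6.650417, f(2.840000) = 7.925766 (opposite signs)
step 1: m = 1.886000, f(m) = -2.597056 < 0 → root in [1.886000, 2.840000]
step 2: m = 2.363000, f(m) = 1.432772 > 0 → root in [1.886000, 2.363000]
Midpoint of [1.886000, 2.363000] = 2.124500

2.1245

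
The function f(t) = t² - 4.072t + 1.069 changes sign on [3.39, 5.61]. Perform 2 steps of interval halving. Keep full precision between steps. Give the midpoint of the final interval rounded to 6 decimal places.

f(3.390000) = -1.242980, f(5.610000) = 9.697180 (opposite signs)
step 1: m = 4.500000, f(m) = 2.995000 > 0 → root in [3.390000, 4.500000]
step 2: m = 3.945000, f(m) = 0.567985 > 0 → root in [3.390000, 3.945000]
Midpoint of [3.390000, 3.945000] = 3.667500

3.667500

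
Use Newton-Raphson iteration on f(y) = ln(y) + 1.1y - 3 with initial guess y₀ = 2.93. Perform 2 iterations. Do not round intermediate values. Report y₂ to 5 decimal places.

f'(y) = 1/y + 1.1
y_0 = 2.930000: f = 1.298002, f' = 1.441297 → y_1 = 2.930000 - (1.298002)/(1.441297) = 2.029421
y_1 = 2.029421: f = -0.059887, f' = 1.592751 → y_2 = 2.029421 - (-0.059887)/(1.592751) = 2.067020

2.06702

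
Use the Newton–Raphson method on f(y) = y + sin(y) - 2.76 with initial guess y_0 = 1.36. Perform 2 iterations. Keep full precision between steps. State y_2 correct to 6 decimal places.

Newton update: y ← y − f(y)/f'(y).
f'(y) = 1 + cos(y)
y_0 = 1.360000: f = -0.422135, f' = 1.209239 → y_1 = 1.360000 - (-0.422135)/(1.209239) = 1.709092
y_1 = 1.709092: f = -0.060456, f' = 0.862145 → y_2 = 1.709092 - (-0.060456)/(0.862145) = 1.779214

1.779214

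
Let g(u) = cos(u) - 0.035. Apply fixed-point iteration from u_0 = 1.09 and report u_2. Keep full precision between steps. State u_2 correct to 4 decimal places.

0.8750

u_1 = g(1.090000) = 0.427485
u_2 = g(0.427485) = 0.875011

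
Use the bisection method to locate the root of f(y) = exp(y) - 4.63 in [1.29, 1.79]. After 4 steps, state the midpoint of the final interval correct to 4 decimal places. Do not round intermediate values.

f(1.290000) = -0.997213, f(1.790000) = 1.359452 (opposite signs)
step 1: m = 1.540000, f(m) = 0.034590 > 0 → root in [1.290000, 1.540000]
step 2: m = 1.415000, f(m) = -0.513514 < 0 → root in [1.415000, 1.540000]
step 3: m = 1.477500, f(m) = -0.248023 < 0 → root in [1.477500, 1.540000]
step 4: m = 1.508750, f(m) = -0.108924 < 0 → root in [1.508750, 1.540000]
Midpoint of [1.508750, 1.540000] = 1.524375

1.5244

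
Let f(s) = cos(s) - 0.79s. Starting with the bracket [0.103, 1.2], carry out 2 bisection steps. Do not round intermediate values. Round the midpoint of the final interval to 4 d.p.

f(0.103000) = 0.913330, f(1.200000) = -0.585642 (opposite signs)
step 1: m = 0.651500, f(m) = 0.280490 > 0 → root in [0.651500, 1.200000]
step 2: m = 0.925750, f(m) = -0.130107 < 0 → root in [0.651500, 0.925750]
Midpoint of [0.651500, 0.925750] = 0.788625

0.7886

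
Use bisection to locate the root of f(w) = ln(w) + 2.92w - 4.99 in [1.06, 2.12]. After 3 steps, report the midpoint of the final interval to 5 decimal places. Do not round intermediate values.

f(1.060000) = -1.836531, f(2.120000) = 1.951816 (opposite signs)
step 1: m = 1.590000, f(m) = 0.116534 > 0 → root in [1.060000, 1.590000]
step 2: m = 1.325000, f(m) = -0.839588 < 0 → root in [1.325000, 1.590000]
step 3: m = 1.457500, f(m) = -0.357377 < 0 → root in [1.457500, 1.590000]
Midpoint of [1.457500, 1.590000] = 1.523750

1.52375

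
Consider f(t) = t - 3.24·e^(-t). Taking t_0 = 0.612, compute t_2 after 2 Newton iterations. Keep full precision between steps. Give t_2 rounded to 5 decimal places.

f'(t) = 1 + 3.24·e^(-t)
t_0 = 0.612000: f = -1.144939, f' = 2.756939 → t_1 = 0.612000 - (-1.144939)/(2.756939) = 1.027294
t_1 = 1.027294: f = -0.132544, f' = 2.159837 → t_2 = 1.027294 - (-0.132544)/(2.159837) = 1.088661

1.08866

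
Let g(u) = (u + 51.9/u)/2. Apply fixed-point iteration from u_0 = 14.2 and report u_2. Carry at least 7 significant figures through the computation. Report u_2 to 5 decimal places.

u_1 = g(14.200000) = 8.927465
u_2 = g(8.927465) = 7.370493

7.37049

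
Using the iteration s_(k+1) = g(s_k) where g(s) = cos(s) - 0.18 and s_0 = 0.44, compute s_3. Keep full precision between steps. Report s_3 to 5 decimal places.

0.66262

s_1 = g(0.440000) = 0.724752
s_2 = g(0.724752) = 0.568664
s_3 = g(0.568664) = 0.662621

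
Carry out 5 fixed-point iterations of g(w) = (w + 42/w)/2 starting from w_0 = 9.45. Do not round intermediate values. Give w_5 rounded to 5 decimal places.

6.48074

w_1 = g(9.450000) = 6.947222
w_2 = g(6.947222) = 6.496402
w_3 = g(6.496402) = 6.480760
w_4 = g(6.480760) = 6.480741
w_5 = g(6.480741) = 6.480741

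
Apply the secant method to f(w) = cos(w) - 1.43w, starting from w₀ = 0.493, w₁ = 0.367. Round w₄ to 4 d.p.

Secant update: w_(k+1) = w_k − f(w_k)·(w_k − w_(k-1))/(f(w_k) − f(w_(k-1))).
f(w_0) = 0.175927, f(w_1) = 0.408598
w_2 = 0.367000 - (0.408598)·(0.367000 - 0.493000)/(0.408598 - (0.175927)) = 0.588271; f(w_2) = -0.009326
w_3 = 0.588271 - (-0.009326)·(0.588271 - 0.367000)/(-0.009326 - (0.408598)) = 0.583333; f(w_3) = 0.000465
w_4 = 0.583333 - (0.000465)·(0.583333 - 0.588271)/(0.000465 - (-0.009326)) = 0.583568; f(w_4) = 0.000000

0.5836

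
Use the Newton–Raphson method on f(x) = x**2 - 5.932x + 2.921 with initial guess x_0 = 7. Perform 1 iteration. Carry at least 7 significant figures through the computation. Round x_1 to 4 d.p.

f'(x) = 2x - 5.932
x_0 = 7.000000: f = 10.397000, f' = 8.068000 → x_1 = 7.000000 - (10.397000)/(8.068000) = 5.711329

5.7113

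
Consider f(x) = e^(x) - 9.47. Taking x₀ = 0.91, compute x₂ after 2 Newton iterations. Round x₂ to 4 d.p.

f'(x) = e^(x)
x_0 = 0.910000: f = -6.985677, f' = 2.484323 → x_1 = 0.910000 - (-6.985677)/(2.484323) = 3.721904
x_1 = 3.721904: f = 31.873053, f' = 41.343053 → x_2 = 3.721904 - (31.873053)/(41.343053) = 2.950963

2.9510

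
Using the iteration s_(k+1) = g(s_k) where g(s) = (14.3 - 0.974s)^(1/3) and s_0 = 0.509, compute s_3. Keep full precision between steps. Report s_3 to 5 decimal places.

s_1 = g(0.509000) = 2.398856
s_2 = g(2.398856) = 2.287106
s_3 = g(2.287106) = 2.294021

2.29402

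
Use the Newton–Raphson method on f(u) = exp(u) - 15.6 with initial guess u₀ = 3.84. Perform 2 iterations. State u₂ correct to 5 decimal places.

2.82709

f'(u) = exp(u)
u_0 = 3.840000: f = 30.925474, f' = 46.525474 → u_1 = 3.840000 - (30.925474)/(46.525474) = 3.175300
u_1 = 3.175300: f = 8.334003, f' = 23.934003 → u_2 = 3.175300 - (8.334003)/(23.934003) = 2.827093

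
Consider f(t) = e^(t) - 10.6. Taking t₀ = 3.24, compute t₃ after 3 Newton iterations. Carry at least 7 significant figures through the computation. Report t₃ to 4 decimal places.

f'(t) = e^(t)
t_0 = 3.240000: f = 14.933722, f' = 25.533722 → t_1 = 3.240000 - (14.933722)/(25.533722) = 2.655137
t_1 = 2.655137: f = 3.626939, f' = 14.226939 → t_2 = 2.655137 - (3.626939)/(14.226939) = 2.400203
t_2 = 2.400203: f = 0.425411, f' = 11.025411 → t_3 = 2.400203 - (0.425411)/(11.025411) = 2.361618

2.3616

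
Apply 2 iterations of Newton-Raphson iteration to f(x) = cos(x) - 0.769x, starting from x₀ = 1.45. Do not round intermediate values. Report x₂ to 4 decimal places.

f'(x) = -sin(x) - 0.769
x_0 = 1.450000: f = -0.994547, f' = -1.761713 → x_1 = 1.450000 - (-0.994547)/(-1.761713) = 0.885466
x_1 = 0.885466: f = -0.047994, f' = -1.543210 → x_2 = 0.885466 - (-0.047994)/(-1.543210) = 0.854366

0.8544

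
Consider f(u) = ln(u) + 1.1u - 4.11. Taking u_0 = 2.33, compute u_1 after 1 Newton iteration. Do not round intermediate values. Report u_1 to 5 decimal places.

2.78850

Newton update: u ← u − f(u)/f'(u).
f'(u) = 1/u + 1.1
u_0 = 2.330000: f = -0.701132, f' = 1.529185 → u_1 = 2.330000 - (-0.701132)/(1.529185) = 2.788500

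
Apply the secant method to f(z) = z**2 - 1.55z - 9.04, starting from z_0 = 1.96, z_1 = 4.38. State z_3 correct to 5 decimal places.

Secant update: z_(k+1) = z_k − f(z_k)·(z_k − z_(k-1))/(f(z_k) − f(z_(k-1))).
f(z_0) = -8.236400, f(z_1) = 3.355400
z_2 = 4.380000 - (3.355400)·(4.380000 - 1.960000)/(3.355400 - (-8.236400)) = 3.679499; f(z_2) = -1.204511
z_3 = 3.679499 - (-1.204511)·(3.679499 - 4.380000)/(-1.204511 - (3.355400)) = 3.864538; f(z_3) = -0.095381

3.86454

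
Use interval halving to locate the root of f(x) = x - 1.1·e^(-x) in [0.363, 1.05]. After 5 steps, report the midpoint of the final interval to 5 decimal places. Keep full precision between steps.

f(0.363000) = -0.402145, f(1.050000) = 0.665068 (opposite signs)
step 1: m = 0.706500, f(m) = 0.163795 > 0 → root in [0.363000, 0.706500]
step 2: m = 0.534750, f(m) = -0.109647 < 0 → root in [0.534750, 0.706500]
step 3: m = 0.620625, f(m) = 0.029256 > 0 → root in [0.534750, 0.620625]
step 4: m = 0.577688, f(m) = -0.039627 < 0 → root in [0.577688, 0.620625]
step 5: m = 0.599156, f(m) = -0.005046 < 0 → root in [0.599156, 0.620625]
Midpoint of [0.599156, 0.620625] = 0.609891

0.60989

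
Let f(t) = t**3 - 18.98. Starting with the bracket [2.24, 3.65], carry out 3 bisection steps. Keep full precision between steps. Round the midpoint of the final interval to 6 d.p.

2.680625

f(2.240000) = -7.740576, f(3.650000) = 29.647125 (opposite signs)
step 1: m = 2.945000, f(m) = 6.562059 > 0 → root in [2.240000, 2.945000]
step 2: m = 2.592500, f(m) = -1.555662 < 0 → root in [2.592500, 2.945000]
step 3: m = 2.768750, f(m) = 2.245173 > 0 → root in [2.592500, 2.768750]
Midpoint of [2.592500, 2.768750] = 2.680625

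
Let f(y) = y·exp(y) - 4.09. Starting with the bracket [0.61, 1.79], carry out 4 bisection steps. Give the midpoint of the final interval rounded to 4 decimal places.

1.2369

f(0.610000) = -2.967337, f(1.790000) = 6.631120 (opposite signs)
step 1: m = 1.200000, f(m) = -0.105860 < 0 → root in [1.200000, 1.790000]
step 2: m = 1.495000, f(m) = 2.576708 > 0 → root in [1.200000, 1.495000]
step 3: m = 1.347500, f(m) = 1.094902 > 0 → root in [1.200000, 1.347500]
step 4: m = 1.273750, f(m) = 0.462677 > 0 → root in [1.200000, 1.273750]
Midpoint of [1.200000, 1.273750] = 1.236875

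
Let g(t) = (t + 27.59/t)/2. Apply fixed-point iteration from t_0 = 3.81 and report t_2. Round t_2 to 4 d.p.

t_1 = g(3.810000) = 5.525735
t_2 = g(5.525735) = 5.259368

5.2594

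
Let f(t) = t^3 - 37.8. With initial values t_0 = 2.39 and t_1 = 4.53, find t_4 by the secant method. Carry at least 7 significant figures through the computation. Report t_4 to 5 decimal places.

f(t_0) = -24.148081, f(t_1) = 55.159677
t_2 = 4.530000 - (55.159677)·(4.530000 - 2.390000)/(55.159677 - (-24.148081)) = 3.041599; f(t_2) = -9.661168
t_3 = 3.041599 - (-9.661168)·(3.041599 - 4.530000)/(-9.661168 - (55.159677)) = 3.263437; f(t_3) = -3.044332
t_4 = 3.263437 - (-3.044332)·(3.263437 - 3.041599)/(-3.044332 - (-9.661168)) = 3.365502; f(t_4) = 0.319699

3.36550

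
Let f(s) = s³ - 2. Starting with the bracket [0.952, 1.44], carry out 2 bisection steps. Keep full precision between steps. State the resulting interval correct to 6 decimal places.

[1.196000, 1.318000]

f(0.952000) = -1.137199, f(1.440000) = 0.985984 (opposite signs)
step 1: m = 1.196000, f(m) = -0.289222 < 0 → root in [1.196000, 1.440000]
step 2: m = 1.318000, f(m) = 0.289529 > 0 → root in [1.196000, 1.318000]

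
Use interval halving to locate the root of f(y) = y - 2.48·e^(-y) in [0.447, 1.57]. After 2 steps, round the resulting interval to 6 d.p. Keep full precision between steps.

f(0.447000) = -1.139069, f(1.570000) = 1.054048 (opposite signs)
step 1: m = 1.008500, f(m) = 0.103881 > 0 → root in [0.447000, 1.008500]
step 2: m = 0.727750, f(m) = -0.470076 < 0 → root in [0.727750, 1.008500]

[0.727750, 1.008500]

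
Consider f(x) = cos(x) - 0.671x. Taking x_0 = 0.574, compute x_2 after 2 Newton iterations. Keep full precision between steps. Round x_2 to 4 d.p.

f'(x) = -sin(x) - 0.671
x_0 = 0.574000: f = 0.454582, f' = -1.213995 → x_1 = 0.574000 - (0.454582)/(-1.213995) = 0.948451
x_1 = 0.948451: f = -0.053468, f' = -1.483513 → x_2 = 0.948451 - (-0.053468)/(-1.483513) = 0.912409

0.9124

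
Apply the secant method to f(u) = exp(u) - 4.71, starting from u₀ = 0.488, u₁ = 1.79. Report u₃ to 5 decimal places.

1.53299

Secant update: u_(k+1) = u_k − f(u_k)·(u_k − u_(k-1))/(f(u_k) − f(u_(k-1))).
f(u_0) = -3.080945, f(u_1) = 1.279452
u_2 = 1.790000 - (1.279452)·(1.790000 - 0.488000)/(1.279452 - (-3.080945)) = 1.407960; f(u_2) = -0.622393
u_3 = 1.407960 - (-0.622393)·(1.407960 - 1.790000)/(-0.622393 - (1.279452)) = 1.532985; f(u_3) = -0.078016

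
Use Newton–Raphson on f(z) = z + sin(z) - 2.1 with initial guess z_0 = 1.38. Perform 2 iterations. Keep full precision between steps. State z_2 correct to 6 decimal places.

f'(z) = 1 + cos(z)
z_0 = 1.380000: f = 0.261854, f' = 1.189641 → z_1 = 1.380000 - (0.261854)/(1.189641) = 1.159889
z_1 = 1.159889: f = -0.023353, f' = 1.399442 → z_2 = 1.159889 - (-0.023353)/(1.399442) = 1.176576

1.176576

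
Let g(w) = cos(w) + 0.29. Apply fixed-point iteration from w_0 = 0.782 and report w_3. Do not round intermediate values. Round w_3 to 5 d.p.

w_1 = g(0.782000) = 0.999506
w_2 = g(0.999506) = 0.830718
w_3 = g(0.830718) = 0.964346

0.96435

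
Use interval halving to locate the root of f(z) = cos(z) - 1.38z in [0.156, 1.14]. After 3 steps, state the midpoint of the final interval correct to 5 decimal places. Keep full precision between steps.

f(0.156000) = 0.772577, f(1.140000) = -1.155605 (opposite signs)
step 1: m = 0.648000, f(m) = -0.096947 < 0 → root in [0.156000, 0.648000]
step 2: m = 0.402000, f(m) = 0.365520 > 0 → root in [0.402000, 0.648000]
step 3: m = 0.525000, f(m) = 0.140824 > 0 → root in [0.525000, 0.648000]
Midpoint of [0.525000, 0.648000] = 0.586500

0.58650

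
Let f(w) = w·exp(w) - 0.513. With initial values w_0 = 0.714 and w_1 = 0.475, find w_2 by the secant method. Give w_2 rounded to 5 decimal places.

Secant update: w_(k+1) = w_k − f(w_k)·(w_k − w_(k-1))/(f(w_k) − f(w_(k-1))).
f(w_0) = 0.945090, f(w_1) = 0.250807
w_2 = 0.475000 - (0.250807)·(0.475000 - 0.714000)/(0.250807 - (0.945090)) = 0.388662; f(w_2) = 0.060280

0.38866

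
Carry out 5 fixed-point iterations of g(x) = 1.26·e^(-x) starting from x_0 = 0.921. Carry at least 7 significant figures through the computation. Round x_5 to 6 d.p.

x_1 = g(0.921000) = 0.501632
x_2 = g(0.501632) = 0.762982
x_3 = g(0.762982) = 0.587505
x_4 = g(0.587505) = 0.700197
x_5 = g(0.700197) = 0.625574

0.625574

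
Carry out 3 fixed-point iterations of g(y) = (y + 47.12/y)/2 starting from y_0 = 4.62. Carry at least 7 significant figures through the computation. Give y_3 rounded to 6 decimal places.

6.864430

y_1 = g(4.620000) = 7.409567
y_2 = g(7.409567) = 6.884456
y_3 = g(6.884456) = 6.864430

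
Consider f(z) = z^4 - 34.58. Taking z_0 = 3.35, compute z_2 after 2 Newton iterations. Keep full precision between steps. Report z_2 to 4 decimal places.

2.4760

f'(z) = 4z^3
z_0 = 3.350000: f = 91.364506, f' = 150.381500 → z_1 = 3.350000 - (91.364506)/(150.381500) = 2.742448
z_1 = 2.742448: f = 21.985798, f' = 82.504081 → z_2 = 2.742448 - (21.985798)/(82.504081) = 2.475967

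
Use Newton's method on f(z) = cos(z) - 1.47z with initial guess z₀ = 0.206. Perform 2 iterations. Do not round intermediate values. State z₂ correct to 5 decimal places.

f'(z) = -sin(z) - 1.47
z_0 = 0.206000: f = 0.676037, f' = -1.674546 → z_1 = 0.206000 - (0.676037)/(-1.674546) = 0.609714
z_1 = 0.609714: f = -0.076467, f' = -2.042633 → z_2 = 0.609714 - (-0.076467)/(-2.042633) = 0.572278

0.57228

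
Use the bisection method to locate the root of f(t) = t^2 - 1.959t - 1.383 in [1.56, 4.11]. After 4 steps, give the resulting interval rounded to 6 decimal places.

f(1.560000) = -2.005440, f(4.110000) = 7.457610 (opposite signs)
step 1: m = 2.835000, f(m) = 1.100460 > 0 → root in [1.560000, 2.835000]
step 2: m = 2.197500, f(m) = -0.858896 < 0 → root in [2.197500, 2.835000]
step 3: m = 2.516250, f(m) = 0.019180 > 0 → root in [2.197500, 2.516250]
step 4: m = 2.356875, f(m) = -0.445258 < 0 → root in [2.356875, 2.516250]

[2.356875, 2.516250]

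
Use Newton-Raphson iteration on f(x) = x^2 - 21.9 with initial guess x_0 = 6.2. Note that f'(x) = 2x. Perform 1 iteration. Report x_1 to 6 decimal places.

Newton update: x ← x − f(x)/f'(x).
x_0 = 6.200000: f = 16.540000, f' = 12.400000 → x_1 = 6.200000 - (16.540000)/(12.400000) = 4.866129

4.866129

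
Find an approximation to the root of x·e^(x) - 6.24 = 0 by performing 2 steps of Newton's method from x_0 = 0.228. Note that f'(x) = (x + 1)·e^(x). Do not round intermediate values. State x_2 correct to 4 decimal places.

3.3049

x_0 = 0.228000: f = -5.953613, f' = 1.542473 → x_1 = 0.228000 - (-5.953613)/(1.542473) = 4.087785
x_1 = 4.087785: f = 237.423372, f' = 303.271058 → x_2 = 4.087785 - (237.423372)/(303.271058) = 3.304909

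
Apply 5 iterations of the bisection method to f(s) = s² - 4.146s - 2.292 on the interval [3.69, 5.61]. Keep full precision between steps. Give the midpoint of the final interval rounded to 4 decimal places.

4.6200

f(3.690000) = -3.974640, f(5.610000) = 5.921040 (opposite signs)
step 1: m = 4.650000, f(m) = 0.051600 > 0 → root in [3.690000, 4.650000]
step 2: m = 4.170000, f(m) = -2.191920 < 0 → root in [4.170000, 4.650000]
step 3: m = 4.410000, f(m) = -1.127760 < 0 → root in [4.410000, 4.650000]
step 4: m = 4.530000, f(m) = -0.552480 < 0 → root in [4.530000, 4.650000]
step 5: m = 4.590000, f(m) = -0.254040 < 0 → root in [4.590000, 4.650000]
Midpoint of [4.590000, 4.650000] = 4.620000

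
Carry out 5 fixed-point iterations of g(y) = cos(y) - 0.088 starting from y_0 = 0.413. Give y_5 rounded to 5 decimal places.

y_1 = g(0.413000) = 0.827921
y_2 = g(0.827921) = 0.588409
y_3 = g(0.588409) = 0.743825
y_4 = g(0.743825) = 0.647884
y_5 = g(0.647884) = 0.709363

0.70936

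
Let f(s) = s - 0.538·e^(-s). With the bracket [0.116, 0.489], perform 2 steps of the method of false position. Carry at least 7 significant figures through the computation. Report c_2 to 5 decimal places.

0.37133

False-position update: c = (a·f(b) − b·f(a))/(f(b) − f(a)); replace the endpoint whose sign matches f(c).
f(0.116000) = -0.363076, f(0.489000) = 0.159077
step 1: c = 0.375363, f(c) = 0.005736 > 0 → new bracket [0.116000, 0.375363]
step 2: c = 0.371330, f(c) = 0.000208 > 0 → new bracket [0.116000, 0.371330]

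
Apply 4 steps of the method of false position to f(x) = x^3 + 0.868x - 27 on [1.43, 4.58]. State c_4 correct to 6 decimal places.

2.849013

f(1.430000) = -22.834553, f(4.580000) = 73.047352
step 1: c = 2.180182, f(c) = -14.744781 < 0 → new bracket [2.180182, 4.580000]
step 2: c = 2.583234, f(c) = -7.519587 < 0 → new bracket [2.583234, 4.580000]
step 3: c = 2.769599, f(c) = -3.351293 < 0 → new bracket [2.769599, 4.580000]
step 4: c = 2.849013, f(c) = -1.401962 < 0 → new bracket [2.849013, 4.580000]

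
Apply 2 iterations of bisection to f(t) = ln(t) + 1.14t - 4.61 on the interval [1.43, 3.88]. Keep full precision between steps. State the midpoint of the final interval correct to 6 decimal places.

f(1.430000) = -2.622126, f(3.880000) = 1.169035 (opposite signs)
step 1: m = 2.655000, f(m) = -0.606855 < 0 → root in [2.655000, 3.880000]
step 2: m = 3.267500, f(m) = 0.298975 > 0 → root in [2.655000, 3.267500]
Midpoint of [2.655000, 3.267500] = 2.961250

2.961250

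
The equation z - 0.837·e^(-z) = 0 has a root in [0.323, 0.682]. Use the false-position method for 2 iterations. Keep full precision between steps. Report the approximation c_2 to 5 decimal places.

f(0.323000) = -0.282966, f(0.682000) = 0.258809
step 1: c = 0.510504, f(c) = 0.008142 > 0 → new bracket [0.323000, 0.510504]
step 2: c = 0.505259, f(c) = 0.000256 > 0 → new bracket [0.323000, 0.505259]

0.50526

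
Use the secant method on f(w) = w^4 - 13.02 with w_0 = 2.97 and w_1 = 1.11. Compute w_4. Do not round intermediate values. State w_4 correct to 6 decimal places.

1.666528

Secant update: w_(k+1) = w_k − f(w_k)·(w_k − w_(k-1))/(f(w_k) − f(w_(k-1))).
f(w_0) = 64.788277, f(w_1) = -11.501930
w_2 = 1.110000 - (-11.501930)·(1.110000 - 2.970000)/(-11.501930 - (64.788277)) = 1.390424; f(w_2) = -9.282435
w_3 = 1.390424 - (-9.282435)·(1.390424 - 1.110000)/(-9.282435 - (-11.501930)) = 2.563220; f(w_3) = 30.146192
w_4 = 2.563220 - (30.146192)·(2.563220 - 1.390424)/(30.146192 - (-9.282435)) = 1.666528; f(w_4) = -5.306519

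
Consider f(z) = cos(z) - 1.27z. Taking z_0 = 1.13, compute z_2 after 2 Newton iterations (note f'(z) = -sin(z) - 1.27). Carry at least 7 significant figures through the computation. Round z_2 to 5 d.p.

0.63447

Newton update: z ← z − f(z)/f'(z).
z_0 = 1.130000: f = -1.008440, f' = -2.174412 → z_1 = 1.130000 - (-1.008440)/(-2.174412) = 0.666224
z_1 = 0.666224: f = -0.059944, f' = -1.888022 → z_2 = 0.666224 - (-0.059944)/(-1.888022) = 0.634475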